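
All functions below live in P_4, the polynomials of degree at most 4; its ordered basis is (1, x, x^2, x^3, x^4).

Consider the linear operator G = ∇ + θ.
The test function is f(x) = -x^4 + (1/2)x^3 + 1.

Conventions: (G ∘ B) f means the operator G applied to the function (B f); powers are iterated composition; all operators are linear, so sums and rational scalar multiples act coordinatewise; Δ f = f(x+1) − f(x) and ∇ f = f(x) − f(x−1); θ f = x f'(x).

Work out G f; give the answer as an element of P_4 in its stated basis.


∇ f = -4x^3 + (15/2)x^2 - (11/2)x + 3/2
θ f = -4x^4 + (3/2)x^3
(∇ + θ) f = -4x^4 - (5/2)x^3 + (15/2)x^2 - (11/2)x + 3/2

g(x) = -4x^4 - (5/2)x^3 + (15/2)x^2 - (11/2)x + 3/2


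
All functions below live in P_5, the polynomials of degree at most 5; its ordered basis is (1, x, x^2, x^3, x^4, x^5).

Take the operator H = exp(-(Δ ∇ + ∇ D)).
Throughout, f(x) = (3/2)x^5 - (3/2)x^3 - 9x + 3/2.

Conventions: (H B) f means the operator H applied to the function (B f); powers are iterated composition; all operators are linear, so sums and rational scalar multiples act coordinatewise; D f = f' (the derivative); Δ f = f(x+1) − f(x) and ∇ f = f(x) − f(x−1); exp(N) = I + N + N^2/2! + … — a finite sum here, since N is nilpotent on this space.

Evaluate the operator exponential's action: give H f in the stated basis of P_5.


the image equals g(x) = (3/2)x^5 - (123/2)x^3 + 45x^2 + 324x - 351/2

order-1 term: -60x^3 + 45x^2 - 27x + 3
order-2 term: 360x - 180
the series for exp(-(Δ ∇ + ∇ D)) f terminates at order 2
exp(-(Δ ∇ + ∇ D)) f = (3/2)x^5 - (123/2)x^3 + 45x^2 + 324x - 351/2


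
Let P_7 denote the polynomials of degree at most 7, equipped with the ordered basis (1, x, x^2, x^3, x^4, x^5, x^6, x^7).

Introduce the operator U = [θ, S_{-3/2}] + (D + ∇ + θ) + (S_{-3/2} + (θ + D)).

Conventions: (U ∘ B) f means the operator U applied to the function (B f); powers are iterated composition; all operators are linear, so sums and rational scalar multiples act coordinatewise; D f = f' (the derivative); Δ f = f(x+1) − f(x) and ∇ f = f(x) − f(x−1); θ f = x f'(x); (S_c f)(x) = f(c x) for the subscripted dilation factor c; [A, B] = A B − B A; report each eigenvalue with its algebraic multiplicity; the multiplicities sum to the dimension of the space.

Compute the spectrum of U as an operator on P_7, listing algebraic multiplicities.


λ = -395/128 (multiplicity 1), λ = 1/2 (multiplicity 1), λ = 1 (multiplicity 1), λ = 77/32 (multiplicity 1), λ = 21/8 (multiplicity 1), λ = 25/4 (multiplicity 1), λ = 209/16 (multiplicity 1), λ = 1497/64 (multiplicity 1)

image of 1: 1
image of x: (1/2)x + 3
image of x^2: (25/4)x^2 + 6x - 1
image of x^3: (21/8)x^3 + 9x^2 - 3x + 1
image of x^4: (209/16)x^4 + 12x^3 - 6x^2 + 4x - 1
image of x^5: (77/32)x^5 + 15x^4 - 10x^3 + 10x^2 - 5x + 1
image of x^6: (1497/64)x^6 + 18x^5 - 15x^4 + 20x^3 - 15x^2 + 6x - 1
image of x^7: -(395/128)x^7 + 21x^6 - 21x^5 + 35x^4 - 35x^3 + 21x^2 - 7x + 1
the matrix is upper triangular; its diagonal is (1, 1/2, 25/4, 21/8, 209/16, 77/32, 1497/64, -395/128)
for a triangular matrix the eigenvalues are the diagonal entries, with algebraic multiplicity their repetition count


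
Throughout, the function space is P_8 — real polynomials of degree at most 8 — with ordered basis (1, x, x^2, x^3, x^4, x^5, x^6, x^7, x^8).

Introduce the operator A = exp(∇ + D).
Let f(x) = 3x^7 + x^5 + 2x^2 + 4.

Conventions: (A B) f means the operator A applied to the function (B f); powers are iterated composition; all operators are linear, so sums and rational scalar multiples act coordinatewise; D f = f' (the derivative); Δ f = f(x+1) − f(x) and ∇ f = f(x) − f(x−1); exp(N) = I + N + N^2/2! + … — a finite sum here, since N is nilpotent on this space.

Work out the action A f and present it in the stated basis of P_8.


g(x) = 3x^7 + 42x^6 + 190x^5 + 325x^4 + 240x^3 + 221x^2 + 123x + 1

order-1 term: 42x^6 - 63x^5 + 115x^4 - 115x^3 + 73x^2 - 18x + 2
order-2 term: 252x^5 - 630x^4 + 1195x^3 - 1320x^2 + 832x - 222
order-3 term: 840x^4 - 2520x^3 + 4490x^2 - 4215x + 1687
order-4 term: 1680x^3 - 5040x^2 + 7220x - 4070
order-5 term: 2016x^2 - 5040x + 4232
order-6 term: 1344x - 2016
order-7 term: 384
the series for exp(∇ + D) f terminates at order 7
exp(∇ + D) f = 3x^7 + 42x^6 + 190x^5 + 325x^4 + 240x^3 + 221x^2 + 123x + 1


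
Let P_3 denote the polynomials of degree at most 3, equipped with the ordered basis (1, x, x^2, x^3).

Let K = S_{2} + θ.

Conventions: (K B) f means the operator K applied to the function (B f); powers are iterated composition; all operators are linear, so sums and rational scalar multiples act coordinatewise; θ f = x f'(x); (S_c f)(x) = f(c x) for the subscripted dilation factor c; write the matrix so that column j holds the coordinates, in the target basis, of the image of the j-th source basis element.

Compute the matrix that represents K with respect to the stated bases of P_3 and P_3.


image of 1: 1
image of x: 3x
image of x^2: 6x^2
image of x^3: 11x^3
each image's coordinates form column j of the matrix

the matrix is [[1, 0, 0, 0]; [0, 3, 0, 0]; [0, 0, 6, 0]; [0, 0, 0, 11]] (rows listed top to bottom)


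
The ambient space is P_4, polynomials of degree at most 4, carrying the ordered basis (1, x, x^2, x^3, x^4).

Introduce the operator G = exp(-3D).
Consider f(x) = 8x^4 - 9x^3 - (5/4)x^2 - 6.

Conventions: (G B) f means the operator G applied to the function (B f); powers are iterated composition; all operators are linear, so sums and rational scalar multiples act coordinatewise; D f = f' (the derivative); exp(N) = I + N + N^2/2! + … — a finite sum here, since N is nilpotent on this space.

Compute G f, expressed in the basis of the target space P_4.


order-1 term: -96x^3 + 81x^2 + (15/2)x
order-2 term: 432x^2 - 243x - 45/4
order-3 term: -864x + 243
order-4 term: 648
the series for exp(-3D) f terminates at order 4
exp(-3D) f = 8x^4 - 105x^3 + (2047/4)x^2 - (2199/2)x + 3495/4

g(x) = 8x^4 - 105x^3 + (2047/4)x^2 - (2199/2)x + 3495/4


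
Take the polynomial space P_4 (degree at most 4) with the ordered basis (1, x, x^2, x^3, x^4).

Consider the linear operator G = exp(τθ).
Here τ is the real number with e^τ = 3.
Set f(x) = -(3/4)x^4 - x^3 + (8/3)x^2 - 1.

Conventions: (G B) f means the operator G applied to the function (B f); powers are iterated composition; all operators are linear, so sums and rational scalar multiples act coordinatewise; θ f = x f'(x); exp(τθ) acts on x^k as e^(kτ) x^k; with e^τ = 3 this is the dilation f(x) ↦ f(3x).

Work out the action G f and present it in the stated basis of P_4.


exp(τθ) x^k = e^(kτ) x^k; with e^τ = 3 this sends x^k to 3^k x^k
x^2 ↦ 9 x^2
x^3 ↦ 27 x^3
x^4 ↦ 81 x^4
applying this coordinatewise to f: exp(τθ) f = -(243/4)x^4 - 27x^3 + 24x^2 - 1

g(x) = -(243/4)x^4 - 27x^3 + 24x^2 - 1


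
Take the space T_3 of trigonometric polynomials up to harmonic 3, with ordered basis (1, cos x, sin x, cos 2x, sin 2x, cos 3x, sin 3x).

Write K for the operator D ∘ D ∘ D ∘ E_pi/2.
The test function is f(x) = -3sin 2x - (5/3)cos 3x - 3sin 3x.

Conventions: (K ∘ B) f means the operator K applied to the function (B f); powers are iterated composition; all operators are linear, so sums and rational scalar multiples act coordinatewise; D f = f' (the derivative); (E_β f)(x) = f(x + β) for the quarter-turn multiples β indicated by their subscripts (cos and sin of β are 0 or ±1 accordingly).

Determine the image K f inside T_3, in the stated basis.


g(x) = -24cos 2x + 45cos 3x + 81sin 3x

E_pi/2 f = 3sin 2x + 3cos 3x - (5/3)sin 3x
D E_pi/2 f = 6cos 2x - 5cos 3x - 9sin 3x
D D E_pi/2 f = -12sin 2x - 27cos 3x + 15sin 3x
D D D E_pi/2 f = -24cos 2x + 45cos 3x + 81sin 3x


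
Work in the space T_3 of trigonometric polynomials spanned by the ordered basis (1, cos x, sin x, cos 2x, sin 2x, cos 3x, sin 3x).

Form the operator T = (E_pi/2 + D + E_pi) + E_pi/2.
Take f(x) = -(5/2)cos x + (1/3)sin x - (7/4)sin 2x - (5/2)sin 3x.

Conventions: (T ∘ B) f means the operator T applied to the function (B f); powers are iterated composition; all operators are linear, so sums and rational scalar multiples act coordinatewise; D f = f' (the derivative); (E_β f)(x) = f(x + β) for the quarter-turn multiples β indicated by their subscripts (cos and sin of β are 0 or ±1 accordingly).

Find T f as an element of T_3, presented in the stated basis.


g(x) = (7/2)cos x + (43/6)sin x - (7/2)cos 2x + (7/4)sin 2x - (5/2)cos 3x + (5/2)sin 3x

E_pi/2 f = (1/3)cos x + (5/2)sin x + (7/4)sin 2x + (5/2)cos 3x
D f = (1/3)cos x + (5/2)sin x - (7/2)cos 2x - (15/2)cos 3x
E_pi f = (5/2)cos x - (1/3)sin x - (7/4)sin 2x + (5/2)sin 3x
(E_pi/2 + D + E_pi) f = (19/6)cos x + (14/3)sin x - (7/2)cos 2x - 5cos 3x + (5/2)sin 3x
E_pi/2 f = (1/3)cos x + (5/2)sin x + (7/4)sin 2x + (5/2)cos 3x
((E_pi/2 + D + E_pi) + E_pi/2) f = (7/2)cos x + (43/6)sin x - (7/2)cos 2x + (7/4)sin 2x - (5/2)cos 3x + (5/2)sin 3x


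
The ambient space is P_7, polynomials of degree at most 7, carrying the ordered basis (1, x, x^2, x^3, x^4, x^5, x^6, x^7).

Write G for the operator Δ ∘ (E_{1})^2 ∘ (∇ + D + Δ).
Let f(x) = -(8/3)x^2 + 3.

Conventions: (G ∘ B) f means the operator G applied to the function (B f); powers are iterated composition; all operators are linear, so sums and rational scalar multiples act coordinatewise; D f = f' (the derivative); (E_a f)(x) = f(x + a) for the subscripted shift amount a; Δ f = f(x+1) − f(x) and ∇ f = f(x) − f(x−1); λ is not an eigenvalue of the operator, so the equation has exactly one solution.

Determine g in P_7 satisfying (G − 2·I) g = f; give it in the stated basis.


the result is g(x) = (4/3)x^2 + 5/2

write g with unknown coordinates in the stated basis and equate coefficients in (G − 2·I) g = f
solving from the highest basis element down gives g = (4/3)x^2 + 5/2
check: G g = 8
so G g − 2·g = -(8/3)x^2 + 3 = f ✓


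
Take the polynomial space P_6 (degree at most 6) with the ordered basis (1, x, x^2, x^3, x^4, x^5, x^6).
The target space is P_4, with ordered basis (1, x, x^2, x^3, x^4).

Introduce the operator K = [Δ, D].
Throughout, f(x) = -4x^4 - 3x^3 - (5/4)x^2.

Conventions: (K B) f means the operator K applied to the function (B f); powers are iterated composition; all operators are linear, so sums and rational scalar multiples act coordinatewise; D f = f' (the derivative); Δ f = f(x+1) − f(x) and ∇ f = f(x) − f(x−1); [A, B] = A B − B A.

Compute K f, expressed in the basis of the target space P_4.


D f = -16x^3 - 9x^2 - (5/2)x
Δ D f = -48x^2 - 66x - 55/2
Δ f = -16x^3 - 33x^2 - (55/2)x - 33/4
D Δ f = -48x^2 - 66x - 55/2
[Δ, D] f = 0

the result is g(x) = 0


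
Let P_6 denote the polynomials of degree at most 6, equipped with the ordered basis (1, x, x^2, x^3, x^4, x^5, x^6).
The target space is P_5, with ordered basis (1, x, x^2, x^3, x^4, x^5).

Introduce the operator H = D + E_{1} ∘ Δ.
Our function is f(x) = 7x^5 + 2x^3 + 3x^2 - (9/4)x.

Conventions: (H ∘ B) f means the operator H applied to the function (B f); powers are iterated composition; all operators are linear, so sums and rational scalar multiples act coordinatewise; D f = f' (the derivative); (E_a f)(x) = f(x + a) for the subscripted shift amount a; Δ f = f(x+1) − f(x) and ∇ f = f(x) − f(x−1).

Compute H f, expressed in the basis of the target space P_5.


g(x) = 70x^4 + 210x^3 + 502x^2 + 555x + 471/2

D f = 35x^4 + 6x^2 + 6x - 9/4
Δ f = 35x^4 + 70x^3 + 76x^2 + 47x + 39/4
E_{1} Δ f = 35x^4 + 210x^3 + 496x^2 + 549x + 951/4
(D + E_{1} ∘ Δ) f = 70x^4 + 210x^3 + 502x^2 + 555x + 471/2


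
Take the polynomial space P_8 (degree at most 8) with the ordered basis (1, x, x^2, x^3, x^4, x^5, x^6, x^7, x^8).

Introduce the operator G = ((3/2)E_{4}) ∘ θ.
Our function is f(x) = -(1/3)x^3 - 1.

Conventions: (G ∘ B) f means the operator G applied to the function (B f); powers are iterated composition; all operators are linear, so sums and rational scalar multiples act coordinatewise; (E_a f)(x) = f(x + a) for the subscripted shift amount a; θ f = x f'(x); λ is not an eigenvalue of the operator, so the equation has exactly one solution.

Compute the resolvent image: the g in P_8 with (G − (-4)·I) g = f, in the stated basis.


the result is g(x) = -(2/51)x^3 + (36/119)x^2 + (288/1309)x - 7261/5236

write g with unknown coordinates in the stated basis and equate coefficients in (G − (-4)·I) g = f
solving from the highest basis element down gives g = -(2/51)x^3 + (36/119)x^2 + (288/1309)x - 7261/5236
check: G g = -(3/17)x^3 - (144/119)x^2 - (1152/1309)x + 5952/1309
so G g − (-4)·g = -(1/3)x^3 - 1 = f ✓


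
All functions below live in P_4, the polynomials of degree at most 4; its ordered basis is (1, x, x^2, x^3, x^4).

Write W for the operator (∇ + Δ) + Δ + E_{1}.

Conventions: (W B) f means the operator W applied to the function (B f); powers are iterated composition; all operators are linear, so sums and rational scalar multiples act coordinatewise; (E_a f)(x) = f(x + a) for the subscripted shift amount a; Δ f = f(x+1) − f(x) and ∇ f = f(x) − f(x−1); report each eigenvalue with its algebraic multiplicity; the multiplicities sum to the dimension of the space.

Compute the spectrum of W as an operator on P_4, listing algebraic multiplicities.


λ = 1 (multiplicity 5)

image of 1: 1
image of x: x + 4
image of x^2: x^2 + 8x + 2
image of x^3: x^3 + 12x^2 + 6x + 4
image of x^4: x^4 + 16x^3 + 12x^2 + 16x + 2
the matrix is upper triangular; its diagonal is (1, 1, 1, 1, 1)
for a triangular matrix the eigenvalues are the diagonal entries, with algebraic multiplicity their repetition count


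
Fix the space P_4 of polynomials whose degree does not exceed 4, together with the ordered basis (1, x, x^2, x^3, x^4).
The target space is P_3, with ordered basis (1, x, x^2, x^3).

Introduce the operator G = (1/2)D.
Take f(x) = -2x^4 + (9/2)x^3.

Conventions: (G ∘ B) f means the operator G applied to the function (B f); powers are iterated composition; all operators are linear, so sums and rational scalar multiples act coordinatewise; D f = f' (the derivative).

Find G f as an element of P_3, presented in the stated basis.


D f = -8x^3 + (27/2)x^2
((1/2)D) f = -4x^3 + (27/4)x^2

g(x) = -4x^3 + (27/4)x^2


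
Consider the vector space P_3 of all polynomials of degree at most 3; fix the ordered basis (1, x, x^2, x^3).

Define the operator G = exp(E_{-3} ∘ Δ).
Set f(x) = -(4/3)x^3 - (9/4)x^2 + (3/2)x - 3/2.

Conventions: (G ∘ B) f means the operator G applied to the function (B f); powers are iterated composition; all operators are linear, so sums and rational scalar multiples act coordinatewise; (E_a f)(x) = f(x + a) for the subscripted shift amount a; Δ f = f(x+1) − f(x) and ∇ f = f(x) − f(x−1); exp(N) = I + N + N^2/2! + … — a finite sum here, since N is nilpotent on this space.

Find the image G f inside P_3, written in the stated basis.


the result is g(x) = -(4/3)x^3 - (25/4)x^2 + 13x + 7/3

order-1 term: -4x^2 + (31/2)x - 151/12
order-2 term: -4x + 71/4
order-3 term: -4/3
the series for exp(E_{-3} ∘ Δ) f terminates at order 3
exp(E_{-3} ∘ Δ) f = -(4/3)x^3 - (25/4)x^2 + 13x + 7/3


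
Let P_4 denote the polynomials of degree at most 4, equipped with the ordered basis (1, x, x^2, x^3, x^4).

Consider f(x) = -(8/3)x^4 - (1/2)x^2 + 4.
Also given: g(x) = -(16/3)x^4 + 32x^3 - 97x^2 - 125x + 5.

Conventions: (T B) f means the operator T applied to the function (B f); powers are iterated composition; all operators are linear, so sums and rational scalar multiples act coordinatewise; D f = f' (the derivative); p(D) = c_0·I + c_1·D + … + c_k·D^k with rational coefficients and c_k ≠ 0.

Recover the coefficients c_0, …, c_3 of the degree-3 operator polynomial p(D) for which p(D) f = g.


p(D) = 2·I − 3·D + 3·D^2 + 2·D^3, i.e. c_0 = 2, c_1 = -3, c_2 = 3, c_3 = 2

D^0 f = -(8/3)x^4 - (1/2)x^2 + 4
D^1 f = -(32/3)x^3 - x
D^2 f = -32x^2 - 1
D^3 f = -64x
matching coefficients of g against c_0 f + c_1 Df + … from the top degree down determines the c_i
solution: c_0 = 2, c_1 = -3, c_2 = 3, c_3 = 2


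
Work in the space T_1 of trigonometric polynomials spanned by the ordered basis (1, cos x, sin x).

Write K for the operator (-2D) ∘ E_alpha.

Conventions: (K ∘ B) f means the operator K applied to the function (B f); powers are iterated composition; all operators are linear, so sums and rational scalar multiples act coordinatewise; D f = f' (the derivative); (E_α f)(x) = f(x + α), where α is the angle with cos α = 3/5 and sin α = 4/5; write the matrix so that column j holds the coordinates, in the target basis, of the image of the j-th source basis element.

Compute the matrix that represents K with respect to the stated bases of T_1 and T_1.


image of 1: 0
image of cos x: (8/5)cos x + (6/5)sin x
image of sin x: -(6/5)cos x + (8/5)sin x
each image's coordinates form column j of the matrix

the matrix is [[0, 0, 0]; [0, 8/5, -6/5]; [0, 6/5, 8/5]] (rows listed top to bottom)


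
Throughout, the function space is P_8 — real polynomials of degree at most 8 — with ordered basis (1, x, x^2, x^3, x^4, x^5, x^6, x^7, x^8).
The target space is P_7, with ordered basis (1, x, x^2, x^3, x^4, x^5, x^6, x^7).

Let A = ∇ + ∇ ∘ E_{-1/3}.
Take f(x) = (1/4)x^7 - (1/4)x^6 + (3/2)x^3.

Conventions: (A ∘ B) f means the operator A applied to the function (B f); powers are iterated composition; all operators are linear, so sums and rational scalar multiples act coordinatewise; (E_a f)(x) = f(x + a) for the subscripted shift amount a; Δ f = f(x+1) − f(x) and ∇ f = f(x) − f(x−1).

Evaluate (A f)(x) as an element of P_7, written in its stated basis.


g(x) = (7/2)x^6 - 17x^5 + (235/6)x^4 - (1430/27)x^3 + (2803/54)x^2 - (2543/81)x + 12797/1458

∇ f = (7/4)x^6 - (27/4)x^5 + (25/2)x^4 - (55/4)x^3 + (27/2)x^2 - (31/4)x + 2
E_{-1/3} f = (1/4)x^7 - (5/6)x^6 + (13/12)x^5 - (20/27)x^4 + (581/324)x^3 - (127/81)x^2 + (1483/2916)x - 245/4374
∇ E_{-1/3} f = (7/4)x^6 - (41/4)x^5 + (80/3)x^4 - (4235/108)x^3 + (1037/27)x^2 - (7661/324)x + 9881/1458
(∇ + ∇ ∘ E_{-1/3}) f = (7/2)x^6 - 17x^5 + (235/6)x^4 - (1430/27)x^3 + (2803/54)x^2 - (2543/81)x + 12797/1458


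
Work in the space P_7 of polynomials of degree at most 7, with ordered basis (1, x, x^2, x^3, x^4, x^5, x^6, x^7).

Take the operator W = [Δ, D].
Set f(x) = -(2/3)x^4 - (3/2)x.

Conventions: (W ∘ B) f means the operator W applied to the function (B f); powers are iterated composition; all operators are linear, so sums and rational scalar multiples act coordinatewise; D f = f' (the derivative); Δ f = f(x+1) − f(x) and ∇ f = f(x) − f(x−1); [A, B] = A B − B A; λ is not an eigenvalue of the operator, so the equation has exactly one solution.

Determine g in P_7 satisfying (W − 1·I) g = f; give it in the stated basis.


the result is g(x) = (2/3)x^4 + (3/2)x

write g with unknown coordinates in the stated basis and equate coefficients in (W − 1·I) g = f
solving from the highest basis element down gives g = (2/3)x^4 + (3/2)x
check: W g = 0
so W g − 1·g = -(2/3)x^4 - (3/2)x = f ✓


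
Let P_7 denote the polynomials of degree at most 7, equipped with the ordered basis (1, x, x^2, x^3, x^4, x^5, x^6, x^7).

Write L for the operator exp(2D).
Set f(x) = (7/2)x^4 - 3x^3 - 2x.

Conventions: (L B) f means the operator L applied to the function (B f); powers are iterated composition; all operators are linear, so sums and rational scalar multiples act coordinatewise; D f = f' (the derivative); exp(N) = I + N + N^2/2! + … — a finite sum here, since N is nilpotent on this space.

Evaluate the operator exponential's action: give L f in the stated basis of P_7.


order-1 term: 28x^3 - 18x^2 - 4
order-2 term: 84x^2 - 36x
order-3 term: 112x - 24
order-4 term: 56
the series for exp(2D) f terminates at order 4
exp(2D) f = (7/2)x^4 + 25x^3 + 66x^2 + 74x + 28

g(x) = (7/2)x^4 + 25x^3 + 66x^2 + 74x + 28


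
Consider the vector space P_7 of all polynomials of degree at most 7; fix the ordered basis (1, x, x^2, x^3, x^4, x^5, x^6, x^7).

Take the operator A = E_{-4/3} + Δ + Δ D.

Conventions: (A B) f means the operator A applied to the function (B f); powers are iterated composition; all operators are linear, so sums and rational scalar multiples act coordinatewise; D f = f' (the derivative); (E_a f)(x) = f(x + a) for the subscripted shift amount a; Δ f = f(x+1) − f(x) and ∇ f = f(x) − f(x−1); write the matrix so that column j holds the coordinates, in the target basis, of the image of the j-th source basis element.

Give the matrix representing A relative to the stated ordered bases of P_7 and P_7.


the matrix is [[1, -1/3, 43/9, 44/27, 661/81, 434/243, 9199/729, 1112/2187]; [0, 1, -2/3, 43/3, 176/27, 3305/81, 868/81, 64393/729]; [0, 0, 1, -1, 86/3, 440/27, 3305/27, 3038/81]; [0, 0, 0, 1, -4/3, 430/9, 880/27, 23135/81]; [0, 0, 0, 0, 1, -5/3, 215/3, 1540/27]; [0, 0, 0, 0, 0, 1, -2, 301/3]; [0, 0, 0, 0, 0, 0, 1, -7/3]; [0, 0, 0, 0, 0, 0, 0, 1]] (rows listed top to bottom)

image of 1: 1
image of x: x - 1/3
image of x^2: x^2 - (2/3)x + 43/9
image of x^3: x^3 - x^2 + (43/3)x + 44/27
image of x^4: x^4 - (4/3)x^3 + (86/3)x^2 + (176/27)x + 661/81
image of x^5: x^5 - (5/3)x^4 + (430/9)x^3 + (440/27)x^2 + (3305/81)x + 434/243
image of x^6: x^6 - 2x^5 + (215/3)x^4 + (880/27)x^3 + (3305/27)x^2 + (868/81)x + 9199/729
image of x^7: x^7 - (7/3)x^6 + (301/3)x^5 + (1540/27)x^4 + (23135/81)x^3 + (3038/81)x^2 + (64393/729)x + 1112/2187
each image's coordinates form column j of the matrix


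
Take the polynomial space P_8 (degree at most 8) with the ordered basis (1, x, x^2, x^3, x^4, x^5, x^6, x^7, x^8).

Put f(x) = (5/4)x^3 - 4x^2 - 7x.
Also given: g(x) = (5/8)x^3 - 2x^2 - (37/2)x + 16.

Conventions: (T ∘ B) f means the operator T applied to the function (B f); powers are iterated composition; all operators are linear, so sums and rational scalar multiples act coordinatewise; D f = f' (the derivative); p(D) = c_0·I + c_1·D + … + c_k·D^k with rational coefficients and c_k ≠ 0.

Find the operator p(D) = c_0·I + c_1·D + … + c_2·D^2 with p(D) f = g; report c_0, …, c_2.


D^0 f = (5/4)x^3 - 4x^2 - 7x
D^1 f = (15/4)x^2 - 8x - 7
D^2 f = (15/2)x - 8
matching coefficients of g against c_0 f + c_1 Df + … from the top degree down determines the c_i
solution: c_0 = 1/2, c_1 = 0, c_2 = -2

p(D) = (1/2)·I − 2·D^2, i.e. c_0 = 1/2, c_1 = 0, c_2 = -2


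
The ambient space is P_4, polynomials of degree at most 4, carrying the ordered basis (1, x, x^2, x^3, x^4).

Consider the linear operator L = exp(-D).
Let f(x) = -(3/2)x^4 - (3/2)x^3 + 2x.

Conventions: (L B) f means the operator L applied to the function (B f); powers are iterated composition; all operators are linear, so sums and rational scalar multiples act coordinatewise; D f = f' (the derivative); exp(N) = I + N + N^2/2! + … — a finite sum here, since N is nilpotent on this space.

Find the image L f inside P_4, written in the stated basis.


order-1 term: 6x^3 + (9/2)x^2 - 2
order-2 term: -9x^2 - (9/2)x
order-3 term: 6x + 3/2
order-4 term: -3/2
the series for exp(-D) f terminates at order 4
exp(-D) f = -(3/2)x^4 + (9/2)x^3 - (9/2)x^2 + (7/2)x - 2

g(x) = -(3/2)x^4 + (9/2)x^3 - (9/2)x^2 + (7/2)x - 2


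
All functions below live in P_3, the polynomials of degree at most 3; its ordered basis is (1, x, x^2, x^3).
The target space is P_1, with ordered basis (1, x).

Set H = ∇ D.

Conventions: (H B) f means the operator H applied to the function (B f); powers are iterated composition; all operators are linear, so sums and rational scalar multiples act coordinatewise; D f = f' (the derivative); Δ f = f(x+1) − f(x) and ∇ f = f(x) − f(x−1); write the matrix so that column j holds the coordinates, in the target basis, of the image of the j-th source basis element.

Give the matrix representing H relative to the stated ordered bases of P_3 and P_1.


image of 1: 0
image of x: 0
image of x^2: 2
image of x^3: 6x - 3
each image's coordinates form column j of the matrix

the matrix is [[0, 0, 2, -3]; [0, 0, 0, 6]] (rows listed top to bottom)


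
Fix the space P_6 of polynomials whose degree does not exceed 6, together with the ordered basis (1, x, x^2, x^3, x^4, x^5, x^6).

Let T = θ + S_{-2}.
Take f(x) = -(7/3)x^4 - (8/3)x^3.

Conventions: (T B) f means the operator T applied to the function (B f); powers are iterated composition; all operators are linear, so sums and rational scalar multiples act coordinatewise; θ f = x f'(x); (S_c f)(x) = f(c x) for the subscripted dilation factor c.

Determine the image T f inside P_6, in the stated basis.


the image equals g(x) = -(140/3)x^4 + (40/3)x^3

θ f = -(28/3)x^4 - 8x^3
S_{-2} f = -(112/3)x^4 + (64/3)x^3
(θ + S_{-2}) f = -(140/3)x^4 + (40/3)x^3


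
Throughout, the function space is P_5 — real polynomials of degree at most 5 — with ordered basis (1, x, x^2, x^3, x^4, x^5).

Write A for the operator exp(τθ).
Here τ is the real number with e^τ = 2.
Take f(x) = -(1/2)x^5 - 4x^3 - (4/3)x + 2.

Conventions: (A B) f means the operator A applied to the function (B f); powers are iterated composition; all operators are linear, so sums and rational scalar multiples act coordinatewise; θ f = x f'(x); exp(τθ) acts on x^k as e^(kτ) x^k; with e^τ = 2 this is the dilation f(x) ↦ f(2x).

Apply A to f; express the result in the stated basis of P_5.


exp(τθ) x^k = e^(kτ) x^k; with e^τ = 2 this sends x^k to 2^k x^k
x ↦ 2 x
x^3 ↦ 8 x^3
x^5 ↦ 32 x^5
applying this coordinatewise to f: exp(τθ) f = -16x^5 - 32x^3 - (8/3)x + 2

the image equals g(x) = -16x^5 - 32x^3 - (8/3)x + 2


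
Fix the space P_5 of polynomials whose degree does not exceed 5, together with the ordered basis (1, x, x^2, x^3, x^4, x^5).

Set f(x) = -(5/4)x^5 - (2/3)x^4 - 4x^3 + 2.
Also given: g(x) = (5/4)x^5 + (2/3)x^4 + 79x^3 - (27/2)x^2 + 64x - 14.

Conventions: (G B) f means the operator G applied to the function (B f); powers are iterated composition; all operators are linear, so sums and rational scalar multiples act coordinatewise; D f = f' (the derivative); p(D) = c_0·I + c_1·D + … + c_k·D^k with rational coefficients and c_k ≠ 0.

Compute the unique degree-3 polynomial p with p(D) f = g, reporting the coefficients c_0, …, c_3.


p(D) = -I − 3·D^2 + (1/2)·D^3, i.e. c_0 = -1, c_1 = 0, c_2 = -3, c_3 = 1/2

D^0 f = -(5/4)x^5 - (2/3)x^4 - 4x^3 + 2
D^1 f = -(25/4)x^4 - (8/3)x^3 - 12x^2
D^2 f = -25x^3 - 8x^2 - 24x
D^3 f = -75x^2 - 16x - 24
matching coefficients of g against c_0 f + c_1 Df + … from the top degree down determines the c_i
solution: c_0 = -1, c_1 = 0, c_2 = -3, c_3 = 1/2


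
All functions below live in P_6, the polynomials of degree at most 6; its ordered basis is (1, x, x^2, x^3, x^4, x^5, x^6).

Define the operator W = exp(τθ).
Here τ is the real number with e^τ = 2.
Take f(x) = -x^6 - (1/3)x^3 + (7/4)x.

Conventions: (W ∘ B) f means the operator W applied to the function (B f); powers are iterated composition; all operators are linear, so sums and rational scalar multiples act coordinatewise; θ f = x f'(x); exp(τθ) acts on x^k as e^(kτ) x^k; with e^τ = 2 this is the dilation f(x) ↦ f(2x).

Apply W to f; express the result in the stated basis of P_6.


g(x) = -64x^6 - (8/3)x^3 + (7/2)x

exp(τθ) x^k = e^(kτ) x^k; with e^τ = 2 this sends x^k to 2^k x^k
x ↦ 2 x
x^3 ↦ 8 x^3
x^6 ↦ 64 x^6
applying this coordinatewise to f: exp(τθ) f = -64x^6 - (8/3)x^3 + (7/2)x


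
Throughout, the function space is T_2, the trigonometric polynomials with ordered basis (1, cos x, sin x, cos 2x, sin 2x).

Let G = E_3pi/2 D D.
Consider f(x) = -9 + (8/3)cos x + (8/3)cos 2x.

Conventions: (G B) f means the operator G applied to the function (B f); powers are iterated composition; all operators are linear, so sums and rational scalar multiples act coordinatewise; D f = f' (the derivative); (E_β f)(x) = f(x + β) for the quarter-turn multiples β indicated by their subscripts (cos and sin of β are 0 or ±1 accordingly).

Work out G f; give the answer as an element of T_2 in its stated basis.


D f = -(8/3)sin x - (16/3)sin 2x
D D f = -(8/3)cos x - (32/3)cos 2x
E_3pi/2 (D D) f = -(8/3)sin x + (32/3)cos 2x

the image equals g(x) = -(8/3)sin x + (32/3)cos 2x


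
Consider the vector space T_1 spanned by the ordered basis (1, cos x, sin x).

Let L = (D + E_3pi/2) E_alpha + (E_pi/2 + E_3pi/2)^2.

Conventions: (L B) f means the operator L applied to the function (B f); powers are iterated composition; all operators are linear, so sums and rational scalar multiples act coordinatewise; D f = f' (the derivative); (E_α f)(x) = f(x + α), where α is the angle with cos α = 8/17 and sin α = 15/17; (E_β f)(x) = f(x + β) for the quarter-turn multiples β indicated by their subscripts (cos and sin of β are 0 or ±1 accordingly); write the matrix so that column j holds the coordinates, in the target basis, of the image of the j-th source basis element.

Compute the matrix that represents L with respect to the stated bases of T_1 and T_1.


image of 1: 5
image of cos x: 0
image of sin x: 0
each image's coordinates form column j of the matrix

the matrix is [[5, 0, 0]; [0, 0, 0]; [0, 0, 0]] (rows listed top to bottom)


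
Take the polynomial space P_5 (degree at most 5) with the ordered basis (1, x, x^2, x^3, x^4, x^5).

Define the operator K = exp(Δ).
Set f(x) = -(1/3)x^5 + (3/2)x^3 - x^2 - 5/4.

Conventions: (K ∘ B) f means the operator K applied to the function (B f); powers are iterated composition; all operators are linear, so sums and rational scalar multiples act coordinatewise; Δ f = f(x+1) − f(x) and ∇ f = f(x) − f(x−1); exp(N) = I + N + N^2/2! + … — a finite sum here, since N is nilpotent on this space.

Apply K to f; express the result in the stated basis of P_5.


g(x) = -(1/3)x^5 - (5/3)x^4 - (31/6)x^3 - (79/6)x^2 - 18x - 157/12

order-1 term: -(5/3)x^4 - (10/3)x^3 + (7/6)x^2 + (5/6)x + 1/6
order-2 term: -(10/3)x^3 - 10x^2 - (43/6)x - 3/2
order-3 term: -(10/3)x^2 - 10x - 41/6
order-4 term: -(5/3)x - 10/3
order-5 term: -1/3
the series for exp(Δ) f terminates at order 5
exp(Δ) f = -(1/3)x^5 - (5/3)x^4 - (31/6)x^3 - (79/6)x^2 - 18x - 157/12


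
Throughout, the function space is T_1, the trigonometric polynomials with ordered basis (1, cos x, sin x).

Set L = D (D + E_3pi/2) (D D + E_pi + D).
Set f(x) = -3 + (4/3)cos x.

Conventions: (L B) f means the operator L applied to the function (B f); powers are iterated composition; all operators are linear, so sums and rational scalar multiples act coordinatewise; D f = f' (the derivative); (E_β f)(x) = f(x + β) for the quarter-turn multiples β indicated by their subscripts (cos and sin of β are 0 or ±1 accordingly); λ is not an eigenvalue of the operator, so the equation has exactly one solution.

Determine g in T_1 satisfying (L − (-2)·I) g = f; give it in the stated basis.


write g with unknown coordinates in the stated basis and equate coefficients in (L − (-2)·I) g = f
solving from the highest basis element down gives g = -3/2 + (2/3)cos x
check: L g = 0
so L g − (-2)·g = -3 + (4/3)cos x = f ✓

g(x) = -3/2 + (2/3)cos x


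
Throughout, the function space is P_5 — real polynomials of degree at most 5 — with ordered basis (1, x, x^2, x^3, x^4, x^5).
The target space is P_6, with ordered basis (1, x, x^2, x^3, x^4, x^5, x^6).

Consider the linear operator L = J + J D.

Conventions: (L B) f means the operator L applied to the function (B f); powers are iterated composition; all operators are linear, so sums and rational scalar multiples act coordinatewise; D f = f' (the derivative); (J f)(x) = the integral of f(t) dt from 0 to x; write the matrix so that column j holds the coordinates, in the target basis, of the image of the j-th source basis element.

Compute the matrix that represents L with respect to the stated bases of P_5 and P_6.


the matrix is [[0, 0, 0, 0, 0, 0]; [1, 1, 0, 0, 0, 0]; [0, 1/2, 1, 0, 0, 0]; [0, 0, 1/3, 1, 0, 0]; [0, 0, 0, 1/4, 1, 0]; [0, 0, 0, 0, 1/5, 1]; [0, 0, 0, 0, 0, 1/6]] (rows listed top to bottom)

image of 1: x
image of x: (1/2)x^2 + x
image of x^2: (1/3)x^3 + x^2
image of x^3: (1/4)x^4 + x^3
image of x^4: (1/5)x^5 + x^4
image of x^5: (1/6)x^6 + x^5
each image's coordinates form column j of the matrix


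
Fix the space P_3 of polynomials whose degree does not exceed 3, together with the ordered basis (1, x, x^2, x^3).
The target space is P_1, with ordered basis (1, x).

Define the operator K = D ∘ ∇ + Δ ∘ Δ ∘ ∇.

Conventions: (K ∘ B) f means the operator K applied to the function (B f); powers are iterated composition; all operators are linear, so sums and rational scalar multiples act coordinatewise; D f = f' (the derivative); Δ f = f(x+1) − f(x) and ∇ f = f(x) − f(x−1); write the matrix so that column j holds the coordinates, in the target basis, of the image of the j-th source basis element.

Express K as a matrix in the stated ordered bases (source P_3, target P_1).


the matrix is [[0, 0, 2, 3]; [0, 0, 0, 6]] (rows listed top to bottom)

image of 1: 0
image of x: 0
image of x^2: 2
image of x^3: 6x + 3
each image's coordinates form column j of the matrix


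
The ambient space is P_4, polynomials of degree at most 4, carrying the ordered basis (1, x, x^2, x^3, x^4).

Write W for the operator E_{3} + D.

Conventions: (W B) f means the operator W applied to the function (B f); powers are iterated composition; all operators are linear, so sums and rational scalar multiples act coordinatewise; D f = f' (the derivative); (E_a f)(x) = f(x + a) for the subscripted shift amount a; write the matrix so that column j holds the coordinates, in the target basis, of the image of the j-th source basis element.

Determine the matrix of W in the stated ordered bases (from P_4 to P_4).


image of 1: 1
image of x: x + 4
image of x^2: x^2 + 8x + 9
image of x^3: x^3 + 12x^2 + 27x + 27
image of x^4: x^4 + 16x^3 + 54x^2 + 108x + 81
each image's coordinates form column j of the matrix

the matrix is [[1, 4, 9, 27, 81]; [0, 1, 8, 27, 108]; [0, 0, 1, 12, 54]; [0, 0, 0, 1, 16]; [0, 0, 0, 0, 1]] (rows listed top to bottom)


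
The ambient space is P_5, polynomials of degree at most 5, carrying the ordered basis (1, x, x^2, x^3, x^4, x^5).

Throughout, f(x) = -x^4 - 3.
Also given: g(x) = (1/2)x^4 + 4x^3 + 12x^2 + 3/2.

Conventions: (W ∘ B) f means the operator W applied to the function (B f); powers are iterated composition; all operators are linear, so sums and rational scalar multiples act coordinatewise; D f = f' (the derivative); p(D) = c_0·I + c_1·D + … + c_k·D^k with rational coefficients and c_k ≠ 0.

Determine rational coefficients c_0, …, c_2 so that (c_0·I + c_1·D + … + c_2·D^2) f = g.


D^0 f = -x^4 - 3
D^1 f = -4x^3
D^2 f = -12x^2
matching coefficients of g against c_0 f + c_1 Df + … from the top degree down determines the c_i
solution: c_0 = -1/2, c_1 = -1, c_2 = -1

p(D) = -(1/2)·I − D − D^2, i.e. c_0 = -1/2, c_1 = -1, c_2 = -1


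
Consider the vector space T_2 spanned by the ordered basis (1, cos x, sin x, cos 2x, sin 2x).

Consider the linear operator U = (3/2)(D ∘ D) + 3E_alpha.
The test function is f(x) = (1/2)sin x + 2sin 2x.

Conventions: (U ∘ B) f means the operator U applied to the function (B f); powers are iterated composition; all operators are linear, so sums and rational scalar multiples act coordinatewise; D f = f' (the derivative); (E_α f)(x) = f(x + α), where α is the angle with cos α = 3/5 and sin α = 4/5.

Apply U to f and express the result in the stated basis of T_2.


D f = (1/2)cos x + 4cos 2x
D D f = -(1/2)sin x - 8sin 2x
((3/2)(D ∘ D)) f = -(3/4)sin x - 12sin 2x
E_alpha f = (2/5)cos x + (3/10)sin x + (48/25)cos 2x - (14/25)sin 2x
(3E_alpha) f = (6/5)cos x + (9/10)sin x + (144/25)cos 2x - (42/25)sin 2x
((3/2)(D ∘ D) + 3E_alpha) f = (6/5)cos x + (3/20)sin x + (144/25)cos 2x - (342/25)sin 2x

g(x) = (6/5)cos x + (3/20)sin x + (144/25)cos 2x - (342/25)sin 2x


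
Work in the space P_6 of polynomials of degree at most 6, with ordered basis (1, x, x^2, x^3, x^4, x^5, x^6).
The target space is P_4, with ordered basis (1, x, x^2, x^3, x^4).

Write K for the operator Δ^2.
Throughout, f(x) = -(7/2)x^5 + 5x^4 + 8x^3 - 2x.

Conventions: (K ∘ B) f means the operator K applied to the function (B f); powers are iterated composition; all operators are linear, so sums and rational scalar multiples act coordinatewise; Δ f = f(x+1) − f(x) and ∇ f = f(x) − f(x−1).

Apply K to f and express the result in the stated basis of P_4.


the image equals g(x) = -70x^3 - 150x^2 - 77x + 13

Δ f = -(35/2)x^4 - 15x^3 + 19x^2 + (53/2)x + 15/2
Δ Δ f = -70x^3 - 150x^2 - 77x + 13


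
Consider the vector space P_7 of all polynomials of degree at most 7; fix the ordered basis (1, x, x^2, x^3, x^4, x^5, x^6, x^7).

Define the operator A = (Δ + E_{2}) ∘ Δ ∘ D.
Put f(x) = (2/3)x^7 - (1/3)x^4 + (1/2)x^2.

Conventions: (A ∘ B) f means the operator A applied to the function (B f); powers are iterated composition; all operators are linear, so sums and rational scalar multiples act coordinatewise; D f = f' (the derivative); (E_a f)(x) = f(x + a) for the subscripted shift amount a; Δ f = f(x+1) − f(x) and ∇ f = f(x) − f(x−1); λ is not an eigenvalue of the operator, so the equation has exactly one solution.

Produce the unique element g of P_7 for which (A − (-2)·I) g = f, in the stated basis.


the image equals g(x) = (1/3)x^7 - 7x^5 - (368/3)x^4 - (1540/3)x^3 + (355/4)x^2 + 6755x + 143627/12

write g with unknown coordinates in the stated basis and equate coefficients in (A − (-2)·I) g = f
solving from the highest basis element down gives g = (1/3)x^7 - 7x^5 - (368/3)x^4 - (1540/3)x^3 + (355/4)x^2 + 6755x + 143627/12
check: A g = 14x^5 + 245x^4 + (3080/3)x^3 - 177x^2 - 13510x - 143627/6
so A g − (-2)·g = (2/3)x^7 - (1/3)x^4 + (1/2)x^2 = f ✓


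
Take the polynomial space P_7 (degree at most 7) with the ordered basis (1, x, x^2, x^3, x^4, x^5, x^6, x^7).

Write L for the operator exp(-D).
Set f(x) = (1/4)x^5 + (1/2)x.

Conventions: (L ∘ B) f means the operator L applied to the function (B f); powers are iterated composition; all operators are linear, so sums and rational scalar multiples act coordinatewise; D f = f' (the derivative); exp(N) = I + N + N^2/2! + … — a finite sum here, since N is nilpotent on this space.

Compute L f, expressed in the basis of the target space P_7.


g(x) = (1/4)x^5 - (5/4)x^4 + (5/2)x^3 - (5/2)x^2 + (7/4)x - 3/4

order-1 term: -(5/4)x^4 - 1/2
order-2 term: (5/2)x^3
order-3 term: -(5/2)x^2
order-4 term: (5/4)x
order-5 term: -1/4
the series for exp(-D) f terminates at order 5
exp(-D) f = (1/4)x^5 - (5/4)x^4 + (5/2)x^3 - (5/2)x^2 + (7/4)x - 3/4


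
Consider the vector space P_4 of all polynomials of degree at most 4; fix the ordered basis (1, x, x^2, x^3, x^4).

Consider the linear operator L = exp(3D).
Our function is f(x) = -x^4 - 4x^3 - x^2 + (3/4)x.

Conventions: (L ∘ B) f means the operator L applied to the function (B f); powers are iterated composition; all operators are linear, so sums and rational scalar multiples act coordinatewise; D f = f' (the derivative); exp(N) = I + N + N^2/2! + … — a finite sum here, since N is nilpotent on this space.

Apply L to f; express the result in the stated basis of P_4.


order-1 term: -12x^3 - 36x^2 - 6x + 9/4
order-2 term: -54x^2 - 108x - 9
order-3 term: -108x - 108
order-4 term: -81
the series for exp(3D) f terminates at order 4
exp(3D) f = -x^4 - 16x^3 - 91x^2 - (885/4)x - 783/4

the result is g(x) = -x^4 - 16x^3 - 91x^2 - (885/4)x - 783/4


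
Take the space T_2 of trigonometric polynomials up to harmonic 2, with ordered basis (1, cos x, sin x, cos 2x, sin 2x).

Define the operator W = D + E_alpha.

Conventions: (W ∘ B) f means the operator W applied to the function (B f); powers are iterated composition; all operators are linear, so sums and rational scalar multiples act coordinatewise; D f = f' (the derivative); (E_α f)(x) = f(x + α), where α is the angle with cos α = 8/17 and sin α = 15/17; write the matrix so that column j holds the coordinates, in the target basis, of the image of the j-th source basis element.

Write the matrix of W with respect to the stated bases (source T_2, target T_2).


the matrix is [[1, 0, 0, 0, 0]; [0, 8/17, 32/17, 0, 0]; [0, -32/17, 8/17, 0, 0]; [0, 0, 0, -161/289, 818/289]; [0, 0, 0, -818/289, -161/289]] (rows listed top to bottom)

image of 1: 1
image of cos x: (8/17)cos x - (32/17)sin x
image of sin x: (32/17)cos x + (8/17)sin x
image of cos 2x: -(161/289)cos 2x - (818/289)sin 2x
image of sin 2x: (818/289)cos 2x - (161/289)sin 2x
each image's coordinates form column j of the matrix
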